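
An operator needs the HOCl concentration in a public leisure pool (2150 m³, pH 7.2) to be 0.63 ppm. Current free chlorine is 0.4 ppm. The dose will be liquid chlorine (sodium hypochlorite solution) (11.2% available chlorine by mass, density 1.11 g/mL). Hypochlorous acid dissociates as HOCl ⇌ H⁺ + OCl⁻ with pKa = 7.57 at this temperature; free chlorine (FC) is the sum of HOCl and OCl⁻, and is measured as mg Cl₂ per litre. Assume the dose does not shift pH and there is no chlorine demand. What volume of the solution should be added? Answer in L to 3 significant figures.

8.63 L

Volume: 2150 m³ = 2,150,000 L.
[OCl⁻]/[HOCl] = 10^(pH − pKa) = 10^(7.2 − 7.57) = 0.4266; fraction as HOCl = 1/(1 + 0.4266) = 0.701.
Free chlorine required for 0.63 ppm HOCl: 0.63 / 0.701 = 0.8987 ppm.
FC to add: 0.8987 − 0.4 = 0.4987 mg/L as Cl₂.
Cl₂ equivalent: 0.4987 mg/L × 2,150,000 L = 1072 g.
Product at 11.2% available Cl: 1072 / 0.112 = 9574 g.
Volume: 9574 g ÷ 1.11 g/mL = 8625 mL.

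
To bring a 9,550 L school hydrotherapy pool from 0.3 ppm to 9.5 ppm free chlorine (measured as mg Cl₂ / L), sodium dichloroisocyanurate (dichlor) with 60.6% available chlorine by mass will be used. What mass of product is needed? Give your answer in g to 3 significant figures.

145 g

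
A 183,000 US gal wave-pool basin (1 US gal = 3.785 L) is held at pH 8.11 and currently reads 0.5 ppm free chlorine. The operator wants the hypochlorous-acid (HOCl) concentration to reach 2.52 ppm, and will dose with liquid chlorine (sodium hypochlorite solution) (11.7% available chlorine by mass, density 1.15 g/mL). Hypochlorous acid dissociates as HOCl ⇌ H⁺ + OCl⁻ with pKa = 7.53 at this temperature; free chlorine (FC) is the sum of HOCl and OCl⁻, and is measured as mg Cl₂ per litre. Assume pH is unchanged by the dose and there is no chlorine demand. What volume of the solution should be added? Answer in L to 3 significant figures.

59.7 L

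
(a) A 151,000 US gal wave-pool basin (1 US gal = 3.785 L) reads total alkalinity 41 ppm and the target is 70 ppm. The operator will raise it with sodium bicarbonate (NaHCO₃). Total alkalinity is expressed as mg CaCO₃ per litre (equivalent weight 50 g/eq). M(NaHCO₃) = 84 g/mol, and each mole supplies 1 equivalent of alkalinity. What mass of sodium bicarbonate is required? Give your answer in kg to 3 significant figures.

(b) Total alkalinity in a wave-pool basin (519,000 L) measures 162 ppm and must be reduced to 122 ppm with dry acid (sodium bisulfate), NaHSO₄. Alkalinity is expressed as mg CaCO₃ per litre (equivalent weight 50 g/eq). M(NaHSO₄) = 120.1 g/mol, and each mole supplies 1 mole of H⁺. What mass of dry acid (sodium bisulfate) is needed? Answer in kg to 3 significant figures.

(a) 27.8 kg; (b) 49.9 kg

(a) Volume: 151,000 US gal × 3.785 L/gal = 571,535 L.
(a) Alkalinity to add: (70 − 41) = 29 mg/L as CaCO₃ × 571,535 L = 16,570 g as CaCO₃.
(a) Equivalents: 16,570 g ÷ 50 g/eq = 331.5 eq.
(a) NaHCO₃ supplies 1 eq per mole → 331.5 mol.
(a) Mass: 331.5 mol × 84 g/mol = 27,850 g.

(b) Alkalinity to neutralize: (162 − 122) = 40 mg/L as CaCO₃ × 519,000 L = 20,760 g as CaCO₃.
(b) Equivalents of H⁺ required: 20,760 ÷ 50 g/eq = 415.2 eq = 415.2 mol NaHSO₄.
(b) Mass of NaHSO₄: 415.2 × 120.1 = 49,870 g.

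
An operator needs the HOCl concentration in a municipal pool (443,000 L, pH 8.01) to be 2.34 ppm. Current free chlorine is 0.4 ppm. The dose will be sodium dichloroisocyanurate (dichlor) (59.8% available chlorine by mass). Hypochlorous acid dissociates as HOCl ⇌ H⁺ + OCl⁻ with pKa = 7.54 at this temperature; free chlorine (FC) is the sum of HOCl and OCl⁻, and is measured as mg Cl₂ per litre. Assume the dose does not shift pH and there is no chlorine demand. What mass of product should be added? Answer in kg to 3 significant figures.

[OCl⁻]/[HOCl] = 10^(pH − pKa) = 10^(8.01 − 7.54) = 2.951; fraction as HOCl = 1/(1 + 2.951) = 0.2531.
Free chlorine required for 2.34 ppm HOCl: 2.34 / 0.2531 = 9.246 ppm.
FC to add: 9.246 − 0.4 = 8.846 mg/L as Cl₂.
Cl₂ equivalent: 8.846 mg/L × 443,000 L = 3919 g.
Product at 59.8% available Cl: 3919 / 0.598 = 6553 g.

6.55 kg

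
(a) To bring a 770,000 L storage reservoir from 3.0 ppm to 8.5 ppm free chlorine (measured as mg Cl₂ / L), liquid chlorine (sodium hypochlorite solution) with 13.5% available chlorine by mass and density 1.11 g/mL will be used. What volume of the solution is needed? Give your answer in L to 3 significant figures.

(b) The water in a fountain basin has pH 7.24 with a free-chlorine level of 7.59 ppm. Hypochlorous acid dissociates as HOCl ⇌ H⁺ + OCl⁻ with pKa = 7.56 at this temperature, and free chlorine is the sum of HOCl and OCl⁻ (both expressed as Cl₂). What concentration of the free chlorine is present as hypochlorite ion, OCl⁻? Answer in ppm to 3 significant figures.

(a) 28.3 L; (b) 2.46 ppm

(a) Chlorine deficit: 8.5 − 3.0 = 5.5 ppm = 5.5 mg/L as Cl₂.
(a) Cl₂ equivalent needed: 5.5 mg/L × 770,000 L = 4,235,000 mg = 4235 g.
(a) Product at 13.5% available chlorine: 4235 / 0.135 = 31,370 g.
(a) Volume at density 1.11 g/mL: 31,370 g ÷ 1.11 g/mL = 28,260 mL.

(b) [OCl⁻]/[HOCl] = 10^(pH − pKa) = 10^(7.24 − 7.56) = 10^-0.32 = 0.4786.
(b) Fraction as HOCl = 1 / (1 + 0.4786) = 0.6763.
(b) OCl⁻ = (1 − 0.6763) × 7.59 ppm = 2.457 ppm.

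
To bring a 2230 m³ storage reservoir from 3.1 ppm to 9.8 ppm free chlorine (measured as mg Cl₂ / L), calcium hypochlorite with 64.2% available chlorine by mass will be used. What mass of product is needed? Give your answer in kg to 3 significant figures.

23.3 kg

Volume: 2230 m³ = 2,230,000 L.
Chlorine deficit: 9.8 − 3.1 = 6.7 ppm = 6.7 mg/L as Cl₂.
Cl₂ equivalent needed: 6.7 mg/L × 2,230,000 L = 14,940,000 mg = 14,940 g.
Product at 64.2% available chlorine: 14,940 / 0.642 = 23,270 g.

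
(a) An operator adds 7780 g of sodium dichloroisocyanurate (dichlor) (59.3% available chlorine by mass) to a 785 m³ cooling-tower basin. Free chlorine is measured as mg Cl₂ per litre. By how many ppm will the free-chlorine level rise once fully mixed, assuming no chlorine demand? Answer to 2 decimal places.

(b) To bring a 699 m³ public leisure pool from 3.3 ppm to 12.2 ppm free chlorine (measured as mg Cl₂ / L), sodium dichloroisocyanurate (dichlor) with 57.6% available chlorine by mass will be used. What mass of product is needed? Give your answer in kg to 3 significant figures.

(a) Volume: 785 m³ = 785,000 L.
(a) Available chlorine delivered: 7780 g × 0.593 = 4614 g as Cl₂.
(a) Concentration rise: 4614 g / 785,000 L = 5.877 mg/L = 5.88 ppm.

(b) Volume: 699 m³ = 699,000 L.
(b) Chlorine deficit: 12.2 − 3.3 = 8.9 ppm = 8.9 mg/L as Cl₂.
(b) Cl₂ equivalent needed: 8.9 mg/L × 699,000 L = 6,221,000 mg = 6221 g.
(b) Product at 57.6% available chlorine: 6221 / 0.576 = 10,800 g.

(a) 5.88 ppm; (b) 10.8 kg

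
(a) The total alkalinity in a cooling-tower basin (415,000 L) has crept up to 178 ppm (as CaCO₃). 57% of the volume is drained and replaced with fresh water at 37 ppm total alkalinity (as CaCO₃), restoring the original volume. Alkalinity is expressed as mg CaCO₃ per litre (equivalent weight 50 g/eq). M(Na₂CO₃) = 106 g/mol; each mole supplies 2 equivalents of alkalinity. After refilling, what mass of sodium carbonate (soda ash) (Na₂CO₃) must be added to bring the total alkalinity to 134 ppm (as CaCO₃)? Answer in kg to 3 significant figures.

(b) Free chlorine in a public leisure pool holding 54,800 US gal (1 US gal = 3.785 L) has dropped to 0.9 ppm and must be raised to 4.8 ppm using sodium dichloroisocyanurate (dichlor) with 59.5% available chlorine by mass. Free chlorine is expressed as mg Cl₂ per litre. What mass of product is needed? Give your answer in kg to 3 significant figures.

(a) After draining 57% and refilling: 178 × 0.43 + 37 × 0.57 = 97.63 ppm.
(a) Deficit to target: 134 − 97.63 = 36.37 mg/L.
(a) As CaCO₃: 36.37 mg/L × 415,000 L = 15,090 g; ÷ 50 g/eq ÷ 2 = 150.9 mol Na₂CO₃.
(a) Mass: 150.9 × 106 = 16,000 g.

(b) Volume: 54,800 US gal × 3.785 L/gal = 207,418 L.
(b) Chlorine deficit: 4.8 − 0.9 = 3.9 ppm = 3.9 mg/L as Cl₂.
(b) Cl₂ equivalent needed: 3.9 mg/L × 207,418 L = 808,900 mg = 808.9 g.
(b) Product at 59.5% available chlorine: 808.9 / 0.595 = 1360 g.

(a) 16.0 kg; (b) 1.36 kg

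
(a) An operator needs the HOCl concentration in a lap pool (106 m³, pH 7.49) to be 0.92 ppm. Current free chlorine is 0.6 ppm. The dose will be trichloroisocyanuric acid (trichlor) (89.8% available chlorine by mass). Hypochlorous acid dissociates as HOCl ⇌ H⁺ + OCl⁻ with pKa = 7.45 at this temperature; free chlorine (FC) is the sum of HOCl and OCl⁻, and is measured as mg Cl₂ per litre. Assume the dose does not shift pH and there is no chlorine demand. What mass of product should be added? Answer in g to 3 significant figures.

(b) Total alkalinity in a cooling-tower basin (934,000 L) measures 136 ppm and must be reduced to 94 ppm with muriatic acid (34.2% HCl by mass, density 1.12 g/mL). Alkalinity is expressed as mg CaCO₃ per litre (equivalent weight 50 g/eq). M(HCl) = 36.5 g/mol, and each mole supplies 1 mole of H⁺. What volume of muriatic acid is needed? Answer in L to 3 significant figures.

(a) Volume: 106 m³ = 106,000 L.
(a) [OCl⁻]/[HOCl] = 10^(pH − pKa) = 10^(7.49 − 7.45) = 1.096; fraction as HOCl = 1/(1 + 1.096) = 0.477.
(a) Free chlorine required for 0.92 ppm HOCl: 0.92 / 0.477 = 1.929 ppm.
(a) FC to add: 1.929 − 0.6 = 1.329 mg/L as Cl₂.
(a) Cl₂ equivalent: 1.329 mg/L × 106,000 L = 140.8 g.
(a) Product at 89.8% available Cl: 140.8 / 0.898 = 156.8 g.

(b) Alkalinity to neutralize: (136 − 94) = 42 mg/L as CaCO₃ × 934,000 L = 39,230 g as CaCO₃.
(b) Equivalents of H⁺ required: 39,230 ÷ 50 g/eq = 784.6 eq = 784.6 mol HCl.
(b) Mass of HCl: 784.6 × 36.5 = 28,640 g.
(b) Mass of 34.2% solution: 28,640 / 0.342 = 83,730 g.
(b) Volume: 83,730 g ÷ 1.12 g/mL = 74,760 mL.

(a) 157 g; (b) 74.8 L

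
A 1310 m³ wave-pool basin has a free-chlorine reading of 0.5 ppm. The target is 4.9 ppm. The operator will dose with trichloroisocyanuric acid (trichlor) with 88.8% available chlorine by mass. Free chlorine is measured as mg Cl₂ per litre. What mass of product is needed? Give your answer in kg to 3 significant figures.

6.49 kg

Volume: 1310 m³ = 1,310,000 L.
Chlorine deficit: 4.9 − 0.5 = 4.4 ppm = 4.4 mg/L as Cl₂.
Cl₂ equivalent needed: 4.4 mg/L × 1,310,000 L = 5,764,000 mg = 5764 g.
Product at 88.8% available chlorine: 5764 / 0.888 = 6491 g.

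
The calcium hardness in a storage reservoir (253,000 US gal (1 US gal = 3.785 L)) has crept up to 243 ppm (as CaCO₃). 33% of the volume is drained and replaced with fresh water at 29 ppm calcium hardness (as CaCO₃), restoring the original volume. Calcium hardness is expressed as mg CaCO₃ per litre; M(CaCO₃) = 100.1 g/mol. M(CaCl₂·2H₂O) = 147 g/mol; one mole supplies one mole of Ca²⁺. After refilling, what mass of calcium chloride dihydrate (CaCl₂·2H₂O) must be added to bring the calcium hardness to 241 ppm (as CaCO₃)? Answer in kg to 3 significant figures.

96.5 kg

Volume: 253,000 US gal × 3.785 L/gal = 957,605 L.
After draining 33% and refilling: 243 × 0.67 + 29 × 0.33 = 172.38 ppm.
Deficit to target: 241 − 172.38 = 68.62 mg/L.
As CaCO₃: 68.62 mg/L × 957,605 L = 65,710 g; ÷ 100.1 = 656.5 mol Ca²⁺.
Mass: 656.5 × 147 = 96,500 g.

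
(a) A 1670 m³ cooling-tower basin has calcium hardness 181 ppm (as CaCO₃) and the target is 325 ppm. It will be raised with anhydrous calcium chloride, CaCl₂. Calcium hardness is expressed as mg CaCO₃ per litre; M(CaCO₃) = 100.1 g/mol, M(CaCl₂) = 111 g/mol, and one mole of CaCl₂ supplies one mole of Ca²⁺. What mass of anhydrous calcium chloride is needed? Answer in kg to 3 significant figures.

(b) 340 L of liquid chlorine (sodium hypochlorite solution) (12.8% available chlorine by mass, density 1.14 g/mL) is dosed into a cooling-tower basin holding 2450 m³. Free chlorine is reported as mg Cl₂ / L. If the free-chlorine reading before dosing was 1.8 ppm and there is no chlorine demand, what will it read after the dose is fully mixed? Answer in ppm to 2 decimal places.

(a) Volume: 1670 m³ = 1,670,000 L.
(a) Hardness to add: (325 − 181) = 144 mg/L as CaCO₃ × 1,670,000 L = 240,500 g as CaCO₃.
(a) Moles of Ca²⁺ (1 mol Ca²⁺ ≡ 1 mol CaCO₃): 240,500 / 100.1 g/mol = 2402 mol.
(a) Mass of CaCl₂: 2402 × 111 = 266,700 g.

(b) Volume: 2450 m³ = 2,450,000 L.
(b) Mass of solution: 340 L × 1000 mL/L × 1.14 g/mL = 387,600 g.
(b) Available chlorine delivered: 387,600 g × 0.128 = 49,610 g as Cl₂.
(b) Concentration rise: 49,610 g / 2,450,000 L = 20.25 mg/L = 20.25 ppm.
(b) Final FC: 1.8 + 20.25 = 22.05 ppm.

(a) 267 kg; (b) 22.05 ppm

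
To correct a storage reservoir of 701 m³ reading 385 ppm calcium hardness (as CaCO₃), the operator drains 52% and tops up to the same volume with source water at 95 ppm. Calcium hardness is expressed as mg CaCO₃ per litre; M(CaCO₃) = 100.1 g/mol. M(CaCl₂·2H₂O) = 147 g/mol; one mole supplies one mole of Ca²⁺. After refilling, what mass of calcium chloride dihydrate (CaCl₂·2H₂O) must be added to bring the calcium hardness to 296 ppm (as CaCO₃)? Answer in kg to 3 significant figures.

63.6 kg

Volume: 701 m³ = 701,000 L.
After draining 52% and refilling: 385 × 0.48 + 95 × 0.52 = 234.2 ppm.
Deficit to target: 296 − 234.2 = 61.8 mg/L.
As CaCO₃: 61.8 mg/L × 701,000 L = 43,320 g; ÷ 100.1 = 432.8 mol Ca²⁺.
Mass: 432.8 × 147 = 63,620 g.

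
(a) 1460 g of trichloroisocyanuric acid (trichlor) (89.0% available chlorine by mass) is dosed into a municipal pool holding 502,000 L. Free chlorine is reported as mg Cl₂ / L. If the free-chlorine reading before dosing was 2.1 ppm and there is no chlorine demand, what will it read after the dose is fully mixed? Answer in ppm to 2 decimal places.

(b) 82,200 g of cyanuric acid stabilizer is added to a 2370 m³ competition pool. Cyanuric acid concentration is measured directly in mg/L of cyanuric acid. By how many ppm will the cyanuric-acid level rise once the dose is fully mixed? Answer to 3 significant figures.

(a) 4.69 ppm; (b) 34.7 ppm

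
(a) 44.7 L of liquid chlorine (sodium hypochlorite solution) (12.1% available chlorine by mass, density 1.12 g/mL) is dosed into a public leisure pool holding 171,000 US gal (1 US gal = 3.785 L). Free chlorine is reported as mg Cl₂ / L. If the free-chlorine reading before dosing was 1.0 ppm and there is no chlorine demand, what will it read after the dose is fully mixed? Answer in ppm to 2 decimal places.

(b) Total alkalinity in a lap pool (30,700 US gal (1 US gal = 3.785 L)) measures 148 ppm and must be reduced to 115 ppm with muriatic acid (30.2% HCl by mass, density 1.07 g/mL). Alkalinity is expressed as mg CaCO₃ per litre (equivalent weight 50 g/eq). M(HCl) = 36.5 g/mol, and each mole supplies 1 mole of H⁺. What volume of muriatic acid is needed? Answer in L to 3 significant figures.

(a) 10.36 ppm; (b) 8.66 L

(a) Volume: 171,000 US gal × 3.785 L/gal = 647,235 L.
(a) Mass of solution: 44.7 L × 1000 mL/L × 1.12 g/mL = 50,060 g.
(a) Available chlorine delivered: 50,060 g × 0.121 = 6058 g as Cl₂.
(a) Concentration rise: 6058 g / 647,235 L = 9.359 mg/L = 9.36 ppm.
(a) Final FC: 1.0 + 9.36 = 10.36 ppm.

(b) Volume: 30,700 US gal × 3.785 L/gal = 116,200 L.
(b) Alkalinity to neutralize: (148 − 115) = 33 mg/L as CaCO₃ × 116,200 L = 3835 g as CaCO₃.
(b) Equivalents of H⁺ required: 3835 ÷ 50 g/eq = 76.69 eq = 76.69 mol HCl.
(b) Mass of HCl: 76.69 × 36.5 = 2799 g.
(b) Mass of 30.2% solution: 2799 / 0.302 = 9269 g.
(b) Volume: 9269 g ÷ 1.07 g/mL = 8663 mL.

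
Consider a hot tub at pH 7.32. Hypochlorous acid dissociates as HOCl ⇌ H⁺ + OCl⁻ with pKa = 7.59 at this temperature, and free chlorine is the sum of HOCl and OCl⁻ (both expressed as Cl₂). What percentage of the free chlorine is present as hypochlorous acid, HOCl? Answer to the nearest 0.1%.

65.1%

[OCl⁻]/[HOCl] = 10^(pH − pKa) = 10^(7.32 − 7.59) = 10^-0.27 = 0.537.
Fraction as HOCl = 1 / (1 + 0.537) = 0.6506.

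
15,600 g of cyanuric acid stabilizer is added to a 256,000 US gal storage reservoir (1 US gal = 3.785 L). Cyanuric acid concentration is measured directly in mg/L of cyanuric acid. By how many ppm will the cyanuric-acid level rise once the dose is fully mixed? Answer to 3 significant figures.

16.1 ppm

Volume: 256,000 US gal × 3.785 L/gal = 968,960 L.
Rise: 15,600 g / 968,960 L × 1000 = 16.1 mg/L.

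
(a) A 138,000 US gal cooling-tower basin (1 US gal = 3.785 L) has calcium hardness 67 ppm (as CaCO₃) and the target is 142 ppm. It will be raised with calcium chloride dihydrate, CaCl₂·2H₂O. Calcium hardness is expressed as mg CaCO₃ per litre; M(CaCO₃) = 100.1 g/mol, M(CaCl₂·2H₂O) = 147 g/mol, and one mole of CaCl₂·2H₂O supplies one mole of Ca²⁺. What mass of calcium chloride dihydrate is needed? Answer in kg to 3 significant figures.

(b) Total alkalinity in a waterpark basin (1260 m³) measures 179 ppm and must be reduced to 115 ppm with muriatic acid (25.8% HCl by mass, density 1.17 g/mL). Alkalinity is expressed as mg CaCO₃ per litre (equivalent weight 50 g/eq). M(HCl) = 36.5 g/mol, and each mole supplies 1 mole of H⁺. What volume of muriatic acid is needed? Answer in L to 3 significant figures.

(a) Volume: 138,000 US gal × 3.785 L/gal = 522,330 L.
(a) Hardness to add: (142 − 67) = 75 mg/L as CaCO₃ × 522,330 L = 39,170 g as CaCO₃.
(a) Moles of Ca²⁺ (1 mol Ca²⁺ ≡ 1 mol CaCO₃): 39,170 / 100.1 g/mol = 391.4 mol.
(a) Mass of CaCl₂·2H₂O: 391.4 × 147 = 57,530 g.

(b) Volume: 1260 m³ = 1,260,000 L.
(b) Alkalinity to neutralize: (179 − 115) = 64 mg/L as CaCO₃ × 1,260,000 L = 80,640 g as CaCO₃.
(b) Equivalents of H⁺ required: 80,640 ÷ 50 g/eq = 1613 eq = 1613 mol HCl.
(b) Mass of HCl: 1613 × 36.5 = 58,870 g.
(b) Mass of 25.8% solution: 58,870 / 0.258 = 228,200 g.
(b) Volume: 228,200 g ÷ 1.17 g/mL = 195,000 mL.

(a) 57.5 kg; (b) 195 L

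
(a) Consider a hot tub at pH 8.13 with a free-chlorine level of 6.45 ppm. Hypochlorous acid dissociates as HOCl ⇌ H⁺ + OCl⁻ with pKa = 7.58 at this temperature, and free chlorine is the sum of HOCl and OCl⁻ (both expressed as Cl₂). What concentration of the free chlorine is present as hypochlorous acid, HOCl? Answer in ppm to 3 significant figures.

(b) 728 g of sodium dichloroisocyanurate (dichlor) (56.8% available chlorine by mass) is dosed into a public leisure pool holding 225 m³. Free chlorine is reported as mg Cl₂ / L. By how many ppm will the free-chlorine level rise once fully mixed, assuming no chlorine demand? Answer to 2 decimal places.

(a) [OCl⁻]/[HOCl] = 10^(pH − pKa) = 10^(8.13 − 7.58) = 10^0.55 = 3.548.
(a) Fraction as HOCl = 1 / (1 + 3.548) = 0.2199.
(a) HOCl = 0.2199 × 6.45 ppm = 1.418 ppm.

(b) Volume: 225 m³ = 225,000 L.
(b) Available chlorine delivered: 728 g × 0.568 = 413.5 g as Cl₂.
(b) Concentration rise: 413.5 g / 225,000 L = 1.838 mg/L = 1.84 ppm.

(a) 1.42 ppm; (b) 1.84 ppm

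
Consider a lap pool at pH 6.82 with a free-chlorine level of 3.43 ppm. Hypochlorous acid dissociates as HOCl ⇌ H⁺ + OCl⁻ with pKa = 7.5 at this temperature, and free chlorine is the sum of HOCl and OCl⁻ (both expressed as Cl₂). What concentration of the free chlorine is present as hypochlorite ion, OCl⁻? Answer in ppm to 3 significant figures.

[OCl⁻]/[HOCl] = 10^(pH − pKa) = 10^(6.82 − 7.5) = 10^-0.68 = 0.2089.
Fraction as HOCl = 1 / (1 + 0.2089) = 0.8272.
OCl⁻ = (1 − 0.8272) × 3.43 ppm = 0.5928 ppm.

0.593 ppm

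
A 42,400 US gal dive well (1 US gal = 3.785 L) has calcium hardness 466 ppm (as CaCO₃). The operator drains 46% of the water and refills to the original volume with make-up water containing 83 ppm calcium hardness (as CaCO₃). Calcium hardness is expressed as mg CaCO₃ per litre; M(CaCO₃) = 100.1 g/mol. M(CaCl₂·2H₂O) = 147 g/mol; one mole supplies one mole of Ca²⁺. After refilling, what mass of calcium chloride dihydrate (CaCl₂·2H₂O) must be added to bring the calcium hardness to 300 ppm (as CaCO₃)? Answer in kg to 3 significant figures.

2.40 kg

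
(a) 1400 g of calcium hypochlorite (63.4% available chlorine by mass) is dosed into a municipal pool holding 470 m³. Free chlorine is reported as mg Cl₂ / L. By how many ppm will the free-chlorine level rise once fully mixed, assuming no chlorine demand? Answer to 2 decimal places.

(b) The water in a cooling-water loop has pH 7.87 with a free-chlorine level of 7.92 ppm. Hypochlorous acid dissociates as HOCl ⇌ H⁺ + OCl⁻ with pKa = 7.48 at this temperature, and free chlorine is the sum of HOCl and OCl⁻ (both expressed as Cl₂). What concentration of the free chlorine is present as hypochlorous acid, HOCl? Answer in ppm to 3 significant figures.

(a) 1.89 ppm; (b) 2.29 ppm

(a) Volume: 470 m³ = 470,000 L.
(a) Available chlorine delivered: 1400 g × 0.634 = 887.6 g as Cl₂.
(a) Concentration rise: 887.6 g / 470,000 L = 1.889 mg/L = 1.89 ppm.

(b) [OCl⁻]/[HOCl] = 10^(pH − pKa) = 10^(7.87 − 7.48) = 10^0.39 = 2.455.
(b) Fraction as HOCl = 1 / (1 + 2.455) = 0.2895.
(b) HOCl = 0.2895 × 7.92 ppm = 2.293 ppm.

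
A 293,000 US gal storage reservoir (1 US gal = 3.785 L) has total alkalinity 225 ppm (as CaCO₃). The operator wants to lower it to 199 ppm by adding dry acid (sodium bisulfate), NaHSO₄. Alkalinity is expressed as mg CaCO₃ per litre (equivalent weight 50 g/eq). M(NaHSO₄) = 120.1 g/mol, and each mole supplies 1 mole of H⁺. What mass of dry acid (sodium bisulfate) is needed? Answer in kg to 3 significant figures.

69.3 kg

Volume: 293,000 US gal × 3.785 L/gal = 1,109,005 L.
Alkalinity to neutralize: (225 − 199) = 26 mg/L as CaCO₃ × 1,109,005 L = 28,830 g as CaCO₃.
Equivalents of H⁺ required: 28,830 ÷ 50 g/eq = 576.7 eq = 576.7 mol NaHSO₄.
Mass of NaHSO₄: 576.7 × 120.1 = 69,260 g.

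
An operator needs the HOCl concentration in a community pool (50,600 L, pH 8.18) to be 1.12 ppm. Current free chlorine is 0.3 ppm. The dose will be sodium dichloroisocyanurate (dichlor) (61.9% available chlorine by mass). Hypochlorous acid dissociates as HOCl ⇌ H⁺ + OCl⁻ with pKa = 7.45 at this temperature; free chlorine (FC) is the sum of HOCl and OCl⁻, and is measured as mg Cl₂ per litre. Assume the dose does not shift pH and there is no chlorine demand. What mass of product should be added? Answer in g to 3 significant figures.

[OCl⁻]/[HOCl] = 10^(pH − pKa) = 10^(8.18 − 7.45) = 5.37; fraction as HOCl = 1/(1 + 5.37) = 0.157.
Free chlorine required for 1.12 ppm HOCl: 1.12 / 0.157 = 7.135 ppm.
FC to add: 7.135 − 0.3 = 6.835 mg/L as Cl₂.
Cl₂ equivalent: 6.835 mg/L × 50,600 L = 345.8 g.
Product at 61.9% available Cl: 345.8 / 0.619 = 558.7 g.

559 g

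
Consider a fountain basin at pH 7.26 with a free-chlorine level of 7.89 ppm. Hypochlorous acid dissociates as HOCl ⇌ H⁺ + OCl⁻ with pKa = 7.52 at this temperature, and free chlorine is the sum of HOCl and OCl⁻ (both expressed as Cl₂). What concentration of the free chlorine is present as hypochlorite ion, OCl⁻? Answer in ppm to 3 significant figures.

2.80 ppm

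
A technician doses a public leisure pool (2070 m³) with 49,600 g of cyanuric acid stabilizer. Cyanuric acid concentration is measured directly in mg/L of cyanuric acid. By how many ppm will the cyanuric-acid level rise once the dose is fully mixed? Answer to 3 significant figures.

24.0 ppm

Volume: 2070 m³ = 2,070,000 L.
Rise: 49,600 g / 2,070,000 L × 1000 = 23.96 mg/L.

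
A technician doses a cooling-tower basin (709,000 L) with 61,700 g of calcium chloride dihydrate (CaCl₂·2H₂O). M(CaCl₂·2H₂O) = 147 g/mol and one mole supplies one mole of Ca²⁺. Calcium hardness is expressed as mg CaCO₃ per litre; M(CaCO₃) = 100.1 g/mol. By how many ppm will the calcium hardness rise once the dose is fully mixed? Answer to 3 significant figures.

59.3 ppm

Moles of Ca²⁺: 61,700 g ÷ 147 g/mol = 419.7 mol.
As CaCO₃: 419.7 mol × 100.1 g/mol = 42,010 g.
Rise: 42,010 g / 709,000 L × 1000 = 59.26 mg/L.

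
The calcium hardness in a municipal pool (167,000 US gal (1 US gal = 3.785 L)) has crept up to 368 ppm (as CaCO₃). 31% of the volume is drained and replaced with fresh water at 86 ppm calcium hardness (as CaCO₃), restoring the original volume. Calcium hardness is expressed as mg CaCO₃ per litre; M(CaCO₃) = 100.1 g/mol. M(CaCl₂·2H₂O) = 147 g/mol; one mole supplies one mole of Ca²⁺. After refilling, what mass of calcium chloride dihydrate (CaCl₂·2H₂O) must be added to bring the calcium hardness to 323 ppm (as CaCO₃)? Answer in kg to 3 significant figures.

39.4 kg

Volume: 167,000 US gal × 3.785 L/gal = 632,095 L.
After draining 31% and refilling: 368 × 0.69 + 86 × 0.31 = 280.58 ppm.
Deficit to target: 323 − 280.58 = 42.42 mg/L.
As CaCO₃: 42.42 mg/L × 632,095 L = 26,810 g; ÷ 100.1 = 267.9 mol Ca²⁺.
Mass: 267.9 × 147 = 39,380 g.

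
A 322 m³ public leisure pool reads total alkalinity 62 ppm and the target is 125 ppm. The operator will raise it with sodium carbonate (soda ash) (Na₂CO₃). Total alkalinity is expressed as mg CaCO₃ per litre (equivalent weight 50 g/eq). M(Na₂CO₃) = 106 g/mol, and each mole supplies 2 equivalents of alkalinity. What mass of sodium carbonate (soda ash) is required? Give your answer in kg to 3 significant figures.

Volume: 322 m³ = 322,000 L.
Alkalinity to add: (125 − 62) = 63 mg/L as CaCO₃ × 322,000 L = 20,290 g as CaCO₃.
Equivalents: 20,290 g ÷ 50 g/eq = 405.7 eq.
Each mole of Na₂CO₃ supplies 2 eq, so 405.7 / 2 = 202.9 mol.
Mass: 202.9 mol × 106 g/mol = 21,500 g.

21.5 kg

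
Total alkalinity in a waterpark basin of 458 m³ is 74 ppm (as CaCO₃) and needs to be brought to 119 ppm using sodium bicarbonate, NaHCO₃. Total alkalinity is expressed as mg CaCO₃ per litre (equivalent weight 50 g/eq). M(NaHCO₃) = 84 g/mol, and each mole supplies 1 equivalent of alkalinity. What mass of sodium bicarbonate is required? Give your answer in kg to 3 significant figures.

Volume: 458 m³ = 458,000 L.
Alkalinity to add: (119 − 74) = 45 mg/L as CaCO₃ × 458,000 L = 20,610 g as CaCO₃.
Equivalents: 20,610 g ÷ 50 g/eq = 412.2 eq.
NaHCO₃ supplies 1 eq per mole → 412.2 mol.
Mass: 412.2 mol × 84 g/mol = 34,620 g.

34.6 kg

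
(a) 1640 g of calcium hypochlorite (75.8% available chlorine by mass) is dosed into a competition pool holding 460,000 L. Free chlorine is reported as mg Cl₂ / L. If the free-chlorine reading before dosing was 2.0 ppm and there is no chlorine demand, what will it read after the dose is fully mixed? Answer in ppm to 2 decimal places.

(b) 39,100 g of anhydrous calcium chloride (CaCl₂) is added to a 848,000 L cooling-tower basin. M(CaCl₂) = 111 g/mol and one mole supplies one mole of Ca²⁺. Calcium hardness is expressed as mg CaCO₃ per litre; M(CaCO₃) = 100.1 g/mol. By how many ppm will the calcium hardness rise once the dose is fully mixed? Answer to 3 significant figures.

(a) 4.70 ppm; (b) 41.6 ppm

(a) Available chlorine delivered: 1640 g × 0.758 = 1243 g as Cl₂.
(a) Concentration rise: 1243 g / 460,000 L = 2.702 mg/L = 2.70 ppm.
(a) Final FC: 2.0 + 2.70 = 4.70 ppm.

(b) Moles of Ca²⁺: 39,100 g ÷ 111 g/mol = 352.3 mol.
(b) As CaCO₃: 352.3 mol × 100.1 g/mol = 35,260 g.
(b) Rise: 35,260 g / 848,000 L × 1000 = 41.58 mg/L.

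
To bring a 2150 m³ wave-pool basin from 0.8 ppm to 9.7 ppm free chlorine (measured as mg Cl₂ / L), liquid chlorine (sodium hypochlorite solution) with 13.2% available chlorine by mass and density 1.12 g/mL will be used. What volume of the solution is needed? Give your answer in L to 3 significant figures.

Volume: 2150 m³ = 2,150,000 L.
Chlorine deficit: 9.7 − 0.8 = 8.9 ppm = 8.9 mg/L as Cl₂.
Cl₂ equivalent needed: 8.9 mg/L × 2,150,000 L = 19,140,000 mg = 19,140 g.
Product at 13.2% available chlorine: 19,140 / 0.132 = 145,000 g.
Volume at density 1.12 g/mL: 145,000 g ÷ 1.12 g/mL = 129,400 mL.

129 L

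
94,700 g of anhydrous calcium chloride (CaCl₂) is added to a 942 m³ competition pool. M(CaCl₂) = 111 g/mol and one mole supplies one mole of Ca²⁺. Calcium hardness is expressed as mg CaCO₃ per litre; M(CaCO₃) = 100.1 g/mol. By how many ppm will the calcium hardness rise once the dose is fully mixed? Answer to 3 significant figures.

90.7 ppm

Volume: 942 m³ = 942,000 L.
Moles of Ca²⁺: 94,700 g ÷ 111 g/mol = 853.2 mol.
As CaCO₃: 853.2 mol × 100.1 g/mol = 85,400 g.
Rise: 85,400 g / 942,000 L × 1000 = 90.66 mg/L.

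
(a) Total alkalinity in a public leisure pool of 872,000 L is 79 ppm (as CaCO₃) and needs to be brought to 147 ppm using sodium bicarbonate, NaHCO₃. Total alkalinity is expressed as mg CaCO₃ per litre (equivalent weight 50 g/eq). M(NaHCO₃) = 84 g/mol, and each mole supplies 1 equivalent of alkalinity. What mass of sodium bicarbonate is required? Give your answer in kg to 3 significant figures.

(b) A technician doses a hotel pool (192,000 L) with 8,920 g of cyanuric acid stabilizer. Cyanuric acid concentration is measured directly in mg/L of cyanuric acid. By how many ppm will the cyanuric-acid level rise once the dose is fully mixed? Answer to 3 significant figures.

(a) Alkalinity to add: (147 − 79) = 68 mg/L as CaCO₃ × 872,000 L = 59,300 g as CaCO₃.
(a) Equivalents: 59,300 g ÷ 50 g/eq = 1186 eq.
(a) NaHCO₃ supplies 1 eq per mole → 1186 mol.
(a) Mass: 1186 mol × 84 g/mol = 99,620 g.

(b) Rise: 8,920 g / 192,000 L × 1000 = 46.46 mg/L.

(a) 99.6 kg; (b) 46.5 ppm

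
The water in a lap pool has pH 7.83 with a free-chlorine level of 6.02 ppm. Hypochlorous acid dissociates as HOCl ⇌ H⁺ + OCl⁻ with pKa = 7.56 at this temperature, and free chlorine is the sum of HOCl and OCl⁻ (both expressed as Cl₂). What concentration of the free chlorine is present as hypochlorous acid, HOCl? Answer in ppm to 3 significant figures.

[OCl⁻]/[HOCl] = 10^(pH − pKa) = 10^(7.83 − 7.56) = 10^0.27 = 1.862.
Fraction as HOCl = 1 / (1 + 1.862) = 0.3494.
HOCl = 0.3494 × 6.02 ppm = 2.103 ppm.

2.10 ppm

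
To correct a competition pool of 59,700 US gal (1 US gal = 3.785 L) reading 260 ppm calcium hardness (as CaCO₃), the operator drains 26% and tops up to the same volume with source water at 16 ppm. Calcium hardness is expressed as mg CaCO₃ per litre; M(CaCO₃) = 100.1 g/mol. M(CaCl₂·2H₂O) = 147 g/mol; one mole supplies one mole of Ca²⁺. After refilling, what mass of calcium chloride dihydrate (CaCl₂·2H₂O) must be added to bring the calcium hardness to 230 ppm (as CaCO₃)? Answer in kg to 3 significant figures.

Volume: 59,700 US gal × 3.785 L/gal = 225,964 L.
After draining 26% and refilling: 260 × 0.74 + 16 × 0.26 = 196.56 ppm.
Deficit to target: 230 − 196.56 = 33.44 mg/L.
As CaCO₃: 33.44 mg/L × 225,964 L = 7556 g; ÷ 100.1 = 75.49 mol Ca²⁺.
Mass: 75.49 × 147 = 11,100 g.

11.1 kg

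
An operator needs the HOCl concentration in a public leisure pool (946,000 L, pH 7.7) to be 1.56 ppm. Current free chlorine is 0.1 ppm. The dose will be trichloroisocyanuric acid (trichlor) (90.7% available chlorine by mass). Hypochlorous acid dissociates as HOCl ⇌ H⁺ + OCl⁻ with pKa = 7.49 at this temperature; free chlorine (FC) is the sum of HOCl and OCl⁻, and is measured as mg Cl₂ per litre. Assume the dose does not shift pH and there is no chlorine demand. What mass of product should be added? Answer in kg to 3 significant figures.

[OCl⁻]/[HOCl] = 10^(pH − pKa) = 10^(7.7 − 7.49) = 1.622; fraction as HOCl = 1/(1 + 1.622) = 0.3814.
Free chlorine required for 1.56 ppm HOCl: 1.56 / 0.3814 = 4.09 ppm.
FC to add: 4.09 − 0.1 = 3.99 mg/L as Cl₂.
Cl₂ equivalent: 3.99 mg/L × 946,000 L = 3775 g.
Product at 90.7% available Cl: 3775 / 0.907 = 4162 g.

4.16 kg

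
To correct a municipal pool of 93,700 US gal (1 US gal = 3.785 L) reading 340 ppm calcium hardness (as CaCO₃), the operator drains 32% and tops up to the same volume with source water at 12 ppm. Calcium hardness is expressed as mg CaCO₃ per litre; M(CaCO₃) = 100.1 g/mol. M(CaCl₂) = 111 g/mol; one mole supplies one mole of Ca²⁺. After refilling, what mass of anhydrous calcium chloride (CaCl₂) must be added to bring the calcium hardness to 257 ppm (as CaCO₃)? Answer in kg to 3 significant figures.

8.64 kg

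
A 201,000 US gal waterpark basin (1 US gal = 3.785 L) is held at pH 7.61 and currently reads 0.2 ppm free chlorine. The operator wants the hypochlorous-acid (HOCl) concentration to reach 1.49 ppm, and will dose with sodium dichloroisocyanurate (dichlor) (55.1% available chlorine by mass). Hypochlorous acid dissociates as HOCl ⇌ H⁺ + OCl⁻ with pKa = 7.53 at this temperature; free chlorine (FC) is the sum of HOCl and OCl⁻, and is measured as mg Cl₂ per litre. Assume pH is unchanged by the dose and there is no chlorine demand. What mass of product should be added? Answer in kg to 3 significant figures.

Volume: 201,000 US gal × 3.785 L/gal = 760,785 L.
[OCl⁻]/[HOCl] = 10^(pH − pKa) = 10^(7.61 − 7.53) = 1.202; fraction as HOCl = 1/(1 + 1.202) = 0.4541.
Free chlorine required for 1.49 ppm HOCl: 1.49 / 0.4541 = 3.281 ppm.
FC to add: 3.281 − 0.2 = 3.081 mg/L as Cl₂.
Cl₂ equivalent: 3.081 mg/L × 760,785 L = 2344 g.
Product at 55.1% available Cl: 2344 / 0.551 = 4255 g.

4.25 kg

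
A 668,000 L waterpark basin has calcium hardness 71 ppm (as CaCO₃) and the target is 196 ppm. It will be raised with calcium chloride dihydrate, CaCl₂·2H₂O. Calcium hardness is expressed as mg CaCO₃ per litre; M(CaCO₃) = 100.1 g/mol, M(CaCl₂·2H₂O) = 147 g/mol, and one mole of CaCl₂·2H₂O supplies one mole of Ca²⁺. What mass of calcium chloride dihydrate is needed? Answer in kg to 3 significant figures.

Hardness to add: (196 − 71) = 125 mg/L as CaCO₃ × 668,000 L = 83,500 g as CaCO₃.
Moles of Ca²⁺ (1 mol Ca²⁺ ≡ 1 mol CaCO₃): 83,500 / 100.1 g/mol = 834.2 mol.
Mass of CaCl₂·2H₂O: 834.2 × 147 = 122,600 g.

123 kg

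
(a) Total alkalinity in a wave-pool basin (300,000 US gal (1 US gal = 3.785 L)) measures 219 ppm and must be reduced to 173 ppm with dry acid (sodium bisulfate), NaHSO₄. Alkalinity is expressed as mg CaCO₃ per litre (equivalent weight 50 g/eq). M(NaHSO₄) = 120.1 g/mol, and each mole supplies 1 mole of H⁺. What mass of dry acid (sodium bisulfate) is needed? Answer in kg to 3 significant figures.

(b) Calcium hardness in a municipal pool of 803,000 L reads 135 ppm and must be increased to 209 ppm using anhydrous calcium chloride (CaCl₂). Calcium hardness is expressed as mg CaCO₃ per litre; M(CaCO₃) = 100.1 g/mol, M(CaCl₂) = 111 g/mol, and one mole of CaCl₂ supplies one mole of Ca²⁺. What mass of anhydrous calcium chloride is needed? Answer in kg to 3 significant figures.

(a) 125 kg; (b) 65.9 kg

(a) Volume: 300,000 US gal × 3.785 L/gal = 1,135,500 L.
(a) Alkalinity to neutralize: (219 − 173) = 46 mg/L as CaCO₃ × 1,135,500 L = 52,230 g as CaCO₃.
(a) Equivalents of H⁺ required: 52,230 ÷ 50 g/eq = 1045 eq = 1045 mol NaHSO₄.
(a) Mass of NaHSO₄: 1045 × 120.1 = 125,500 g.

(b) Hardness to add: (209 − 135) = 74 mg/L as CaCO₃ × 803,000 L = 59,420 g as CaCO₃.
(b) Moles of Ca²⁺ (1 mol Ca²⁺ ≡ 1 mol CaCO₃): 59,420 / 100.1 g/mol = 593.6 mol.
(b) Mass of CaCl₂: 593.6 × 111 = 65,890 g.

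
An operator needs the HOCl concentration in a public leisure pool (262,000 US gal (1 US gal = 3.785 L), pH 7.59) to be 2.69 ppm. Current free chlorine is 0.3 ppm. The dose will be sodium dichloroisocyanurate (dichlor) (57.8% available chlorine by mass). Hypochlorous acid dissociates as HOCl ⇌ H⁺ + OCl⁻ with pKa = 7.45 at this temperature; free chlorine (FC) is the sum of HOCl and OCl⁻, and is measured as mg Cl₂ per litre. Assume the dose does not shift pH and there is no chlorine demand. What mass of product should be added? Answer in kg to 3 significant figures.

10.5 kg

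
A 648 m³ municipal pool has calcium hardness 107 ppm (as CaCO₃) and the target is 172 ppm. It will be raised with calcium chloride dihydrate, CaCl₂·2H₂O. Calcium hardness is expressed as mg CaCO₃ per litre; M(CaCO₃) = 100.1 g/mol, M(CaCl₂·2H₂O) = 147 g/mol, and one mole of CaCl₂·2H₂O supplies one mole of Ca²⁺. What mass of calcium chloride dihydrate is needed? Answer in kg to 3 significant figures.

61.9 kg

Volume: 648 m³ = 648,000 L.
Hardness to add: (172 − 107) = 65 mg/L as CaCO₃ × 648,000 L = 42,120 g as CaCO₃.
Moles of Ca²⁺ (1 mol Ca²⁺ ≡ 1 mol CaCO₃): 42,120 / 100.1 g/mol = 420.8 mol.
Mass of CaCl₂·2H₂O: 420.8 × 147 = 61,850 g.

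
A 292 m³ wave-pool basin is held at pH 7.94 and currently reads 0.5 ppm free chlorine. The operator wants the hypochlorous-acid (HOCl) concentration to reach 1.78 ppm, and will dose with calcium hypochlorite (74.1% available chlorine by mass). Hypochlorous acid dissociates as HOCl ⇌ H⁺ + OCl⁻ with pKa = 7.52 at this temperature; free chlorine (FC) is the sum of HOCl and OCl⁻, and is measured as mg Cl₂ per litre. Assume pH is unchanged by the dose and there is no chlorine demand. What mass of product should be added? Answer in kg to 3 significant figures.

2.35 kg

Volume: 292 m³ = 292,000 L.
[OCl⁻]/[HOCl] = 10^(pH − pKa) = 10^(7.94 − 7.52) = 2.63; fraction as HOCl = 1/(1 + 2.63) = 0.2755.
Free chlorine required for 1.78 ppm HOCl: 1.78 / 0.2755 = 6.462 ppm.
FC to add: 6.462 − 0.5 = 5.962 mg/L as Cl₂.
Cl₂ equivalent: 5.962 mg/L × 292,000 L = 1741 g.
Product at 74.1% available Cl: 1741 / 0.741 = 2349 g.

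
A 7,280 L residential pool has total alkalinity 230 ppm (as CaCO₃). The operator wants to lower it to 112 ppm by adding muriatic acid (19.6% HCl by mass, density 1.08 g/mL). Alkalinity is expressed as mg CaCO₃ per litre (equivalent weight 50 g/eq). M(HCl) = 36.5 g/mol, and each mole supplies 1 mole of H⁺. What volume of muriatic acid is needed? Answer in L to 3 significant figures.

Alkalinity to neutralize: (230 − 112) = 118 mg/L as CaCO₃ × 7,280 L = 859 g as CaCO₃.
Equivalents of H⁺ required: 859 ÷ 50 g/eq = 17.18 eq = 17.18 mol HCl.
Mass of HCl: 17.18 × 36.5 = 627.1 g.
Mass of 19.6% solution: 627.1 / 0.196 = 3199 g.
Volume: 3199 g ÷ 1.08 g/mL = 2962 mL.

2.96 L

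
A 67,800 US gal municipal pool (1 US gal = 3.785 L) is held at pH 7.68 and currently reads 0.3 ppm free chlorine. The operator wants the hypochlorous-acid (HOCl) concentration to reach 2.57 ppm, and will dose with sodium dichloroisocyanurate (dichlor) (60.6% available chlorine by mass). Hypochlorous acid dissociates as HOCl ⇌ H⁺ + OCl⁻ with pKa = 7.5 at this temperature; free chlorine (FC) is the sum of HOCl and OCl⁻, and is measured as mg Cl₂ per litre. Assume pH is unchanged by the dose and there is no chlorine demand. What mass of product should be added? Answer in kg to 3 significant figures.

Volume: 67,800 US gal × 3.785 L/gal = 256,623 L.
[OCl⁻]/[HOCl] = 10^(pH − pKa) = 10^(7.68 − 7.5) = 1.514; fraction as HOCl = 1/(1 + 1.514) = 0.3978.
Free chlorine required for 2.57 ppm HOCl: 2.57 / 0.3978 = 6.46 ppm.
FC to add: 6.46 − 0.3 = 6.16 mg/L as Cl₂.
Cl₂ equivalent: 6.16 mg/L × 256,623 L = 1581 g.
Product at 60.6% available Cl: 1581 / 0.606 = 2609 g.

2.61 kg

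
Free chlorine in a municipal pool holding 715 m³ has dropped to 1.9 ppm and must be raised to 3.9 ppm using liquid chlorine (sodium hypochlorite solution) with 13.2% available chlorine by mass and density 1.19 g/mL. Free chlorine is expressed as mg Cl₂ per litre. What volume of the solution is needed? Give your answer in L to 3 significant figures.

Volume: 715 m³ = 715,000 L.
Chlorine deficit: 3.9 − 1.9 = 2 ppm = 2 mg/L as Cl₂.
Cl₂ equivalent needed: 2 mg/L × 715,000 L = 1,430,000 mg = 1430 g.
Product at 13.2% available chlorine: 1430 / 0.132 = 10,830 g.
Volume at density 1.19 g/mL: 10,830 g ÷ 1.19 g/mL = 9104 mL.

9.10 L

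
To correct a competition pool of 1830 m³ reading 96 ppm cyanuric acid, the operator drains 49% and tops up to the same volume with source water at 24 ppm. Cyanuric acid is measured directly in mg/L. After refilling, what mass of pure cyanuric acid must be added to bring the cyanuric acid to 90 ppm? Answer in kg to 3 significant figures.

Volume: 1830 m³ = 1,830,000 L.
After draining 49% and refilling: 96 × 0.51 + 24 × 0.49 = 60.72 ppm.
Deficit to target: 90 − 60.72 = 29.28 mg/L.
Mass: 29.28 mg/L × 1,830,000 L = 53,580 g cyanuric acid.

53.6 kg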